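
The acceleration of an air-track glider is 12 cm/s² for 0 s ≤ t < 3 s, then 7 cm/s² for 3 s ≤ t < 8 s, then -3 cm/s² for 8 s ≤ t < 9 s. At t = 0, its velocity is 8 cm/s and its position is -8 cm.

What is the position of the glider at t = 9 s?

455 cm

On each constant-a segment, Δv = aΔt and Δx = v₀Δt + ½aΔt²; chain segment to segment.
0–3 s: v starts 8 cm/s; Δx = 8·3 + ½·12·3² = 78 cm; v ends 44 cm/s.
3–8 s: v starts 44 cm/s; Δx = 44·5 + ½·7·5² = 307.5 cm; v ends 79 cm/s.
8–9 s: v starts 79 cm/s; Δx = 79·1 + ½·-3·1² = 77.5 cm; v ends 76 cm/s.
x(9) = -8 + Σ Δx = 455 cm.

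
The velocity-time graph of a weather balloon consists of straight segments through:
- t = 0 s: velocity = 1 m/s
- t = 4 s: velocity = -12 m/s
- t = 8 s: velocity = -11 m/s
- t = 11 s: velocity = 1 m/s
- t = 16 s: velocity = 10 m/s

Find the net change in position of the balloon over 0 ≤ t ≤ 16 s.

Displacement is the signed area under the v-t curve.
0–4 s: ½(1 + -12)(4) = -22 m
4–8 s: ½(-12 + -11)(4) = -46 m
8–11 s: ½(-11 + 1)(3) = -15 m
11–16 s: ½(1 + 10)(5) = 27.5 m
Net displacement = -55.5 m

-55.5 m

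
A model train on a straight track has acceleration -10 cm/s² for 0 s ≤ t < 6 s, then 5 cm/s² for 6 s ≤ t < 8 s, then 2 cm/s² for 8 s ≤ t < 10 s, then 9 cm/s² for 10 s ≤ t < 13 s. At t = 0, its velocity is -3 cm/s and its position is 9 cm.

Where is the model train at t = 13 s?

On each constant-a segment, Δv = aΔt and Δx = v₀Δt + ½aΔt²; chain segment to segment.
0–6 s: v starts -3 cm/s; Δx = -3·6 + ½·-10·6² = -198 cm; v ends -63 cm/s.
6–8 s: v starts -63 cm/s; Δx = -63·2 + ½·5·2² = -116 cm; v ends -53 cm/s.
8–10 s: v starts -53 cm/s; Δx = -53·2 + ½·2·2² = -102 cm; v ends -49 cm/s.
10–13 s: v starts -49 cm/s; Δx = -49·3 + ½·9·3² = -106.5 cm; v ends -22 cm/s.
x(13) = 9 + Σ Δx = -513.5 cm.

-513.5 cm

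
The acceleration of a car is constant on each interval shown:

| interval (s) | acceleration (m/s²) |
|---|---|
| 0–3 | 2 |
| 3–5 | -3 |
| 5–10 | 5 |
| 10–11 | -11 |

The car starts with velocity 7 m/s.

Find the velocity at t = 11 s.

21 m/s

Δv equals the area under the a-t graph; then v = v₀ + Δv.
0–3 s: 2 × 3 = 6 m/s
3–5 s: -3 × 2 = -6 m/s
5–10 s: 5 × 5 = 25 m/s
10–11 s: -11 × 1 = -11 m/s
Δv = 14 m/s, so v(11) = 7 + (14) = 21 m/s.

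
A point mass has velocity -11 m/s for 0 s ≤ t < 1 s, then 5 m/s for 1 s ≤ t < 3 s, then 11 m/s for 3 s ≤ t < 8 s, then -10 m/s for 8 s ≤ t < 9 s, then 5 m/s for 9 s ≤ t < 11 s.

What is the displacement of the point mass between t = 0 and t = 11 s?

54 m

Net displacement equals the area under the velocity-time graph (areas below the axis count negative).
0–1 s: -11 × 1 = -11 m
1–3 s: 5 × 2 = 10 m
3–8 s: 11 × 5 = 55 m
8–9 s: -10 × 1 = -10 m
9–11 s: 5 × 2 = 10 m
Net displacement = 54 m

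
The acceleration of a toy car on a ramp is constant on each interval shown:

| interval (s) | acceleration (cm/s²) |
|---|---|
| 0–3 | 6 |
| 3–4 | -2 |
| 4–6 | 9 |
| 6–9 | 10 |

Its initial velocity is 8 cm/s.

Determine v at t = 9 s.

72 cm/s

Δv equals the area under the a-t graph; then v = v₀ + Δv.
0–3 s: 6 × 3 = 18 cm/s
3–4 s: -2 × 1 = -2 cm/s
4–6 s: 9 × 2 = 18 cm/s
6–9 s: 10 × 3 = 30 cm/s
Δv = 64 cm/s, so v(9) = 8 + (64) = 72 cm/s.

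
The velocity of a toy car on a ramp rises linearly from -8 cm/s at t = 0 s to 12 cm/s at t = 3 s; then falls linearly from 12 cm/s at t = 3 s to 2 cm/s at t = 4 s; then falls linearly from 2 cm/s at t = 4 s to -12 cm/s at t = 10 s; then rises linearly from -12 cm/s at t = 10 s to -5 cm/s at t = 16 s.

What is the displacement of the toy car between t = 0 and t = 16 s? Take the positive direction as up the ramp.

-68 cm

Displacement is the signed area under the v-t curve.
0–3 s: ½(-8 + 12)(3) = 6 cm
3–4 s: ½(12 + 2)(1) = 7 cm
4–10 s: ½(2 + -12)(6) = -30 cm
10–16 s: ½(-12 + -5)(6) = -51 cm
Net displacement = -68 cm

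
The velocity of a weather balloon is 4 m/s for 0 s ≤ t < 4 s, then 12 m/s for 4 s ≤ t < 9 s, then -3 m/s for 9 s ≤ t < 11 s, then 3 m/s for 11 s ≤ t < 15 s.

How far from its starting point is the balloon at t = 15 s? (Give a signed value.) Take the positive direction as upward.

Displacement is the signed area under the v-t curve.
0–4 s: 4 × 4 = 16 m
4–9 s: 12 × 5 = 60 m
9–11 s: -3 × 2 = -6 m
11–15 s: 3 × 4 = 12 m
Net displacement = 82 m

82 m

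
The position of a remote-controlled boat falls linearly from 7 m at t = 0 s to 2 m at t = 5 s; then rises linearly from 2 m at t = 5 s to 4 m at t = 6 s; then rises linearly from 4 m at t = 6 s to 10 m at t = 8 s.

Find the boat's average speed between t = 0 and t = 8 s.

Average speed = (total path length)/(elapsed time); on a piecewise-linear x-t graph the path length is Σ|Δx|.
0–5 s: |Δx| = |2 − 7| = 5 m
5–6 s: |Δx| = |4 − 2| = 2 m
6–8 s: |Δx| = |10 − 4| = 6 m
Total path = 13 m; average speed = 13/8 = 1.625 m/s.

1.625 m/s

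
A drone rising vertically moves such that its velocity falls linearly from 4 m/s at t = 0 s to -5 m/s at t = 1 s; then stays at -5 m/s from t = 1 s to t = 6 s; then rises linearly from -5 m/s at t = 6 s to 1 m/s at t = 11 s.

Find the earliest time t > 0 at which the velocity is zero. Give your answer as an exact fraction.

v changes sign on 0–1 s (from 4 to -5); the graph is linear there, so v = 0 at t = 0 + (-4)·(1 − 0)/(-5 − 4) = 4/9 s.

t = 4/9 s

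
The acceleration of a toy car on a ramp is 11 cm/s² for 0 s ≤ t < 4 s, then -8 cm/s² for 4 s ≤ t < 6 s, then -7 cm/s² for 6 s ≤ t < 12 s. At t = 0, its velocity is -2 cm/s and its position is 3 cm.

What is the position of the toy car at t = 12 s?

On each constant-a segment, Δv = aΔt and Δx = v₀Δt + ½aΔt²; chain segment to segment.
0–4 s: v starts -2 cm/s; Δx = -2·4 + ½·11·4² = 80 cm; v ends 42 cm/s.
4–6 s: v starts 42 cm/s; Δx = 42·2 + ½·-8·2² = 68 cm; v ends 26 cm/s.
6–12 s: v starts 26 cm/s; Δx = 26·6 + ½·-7·6² = 30 cm; v ends -16 cm/s.
x(12) = 3 + Σ Δx = 181 cm.

181 cm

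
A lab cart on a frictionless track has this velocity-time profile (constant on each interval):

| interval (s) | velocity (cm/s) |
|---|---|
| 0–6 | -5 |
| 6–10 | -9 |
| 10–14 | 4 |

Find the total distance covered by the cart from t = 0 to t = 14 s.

82 cm

Total distance travelled is ∫|v| dt — sum the magnitudes of each area piece.
0–6 s: |-5| × 6 = 30 cm
6–10 s: |-9| × 4 = 36 cm
10–14 s: |4| × 4 = 16 cm
Total distance = 82 cm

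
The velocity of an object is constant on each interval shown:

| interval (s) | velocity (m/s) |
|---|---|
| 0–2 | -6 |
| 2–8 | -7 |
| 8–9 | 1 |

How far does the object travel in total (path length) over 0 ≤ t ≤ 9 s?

55 m

Total distance travelled is ∫|v| dt — sum the magnitudes of each area piece.
0–2 s: |-6| × 2 = 12 m
2–8 s: |-7| × 6 = 42 m
8–9 s: |1| × 1 = 1 m
Total distance = 55 m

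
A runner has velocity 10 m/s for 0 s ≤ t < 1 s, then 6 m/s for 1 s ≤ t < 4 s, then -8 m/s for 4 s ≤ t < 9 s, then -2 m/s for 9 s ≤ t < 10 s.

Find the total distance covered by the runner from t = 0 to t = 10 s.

70 m

Distance (not displacement) is the total path length: add the absolute areas under v-t.
0–1 s: |10| × 1 = 10 m
1–4 s: |6| × 3 = 18 m
4–9 s: |-8| × 5 = 40 m
9–10 s: |-2| × 1 = 2 m
Total distance = 70 m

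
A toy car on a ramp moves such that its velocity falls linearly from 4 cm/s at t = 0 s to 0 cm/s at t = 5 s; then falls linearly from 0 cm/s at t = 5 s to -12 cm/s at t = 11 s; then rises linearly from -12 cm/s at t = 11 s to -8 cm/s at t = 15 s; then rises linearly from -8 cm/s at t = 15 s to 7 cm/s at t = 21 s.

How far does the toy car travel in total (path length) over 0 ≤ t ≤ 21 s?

108.6 cm

Total distance travelled is ∫|v| dt — sum the magnitudes of each area piece.
0–5 s: |½(4 + 0)(5)| = 10 cm
5–11 s: |½(0 + -12)(6)| = 36 cm
11–15 s: |½(-12 + -8)(4)| = 40 cm
15–21 s: v = 0 at t = 18.2 s; triangle areas 12.8 + 9.8 = 22.6 cm
Total distance = 108.6 cm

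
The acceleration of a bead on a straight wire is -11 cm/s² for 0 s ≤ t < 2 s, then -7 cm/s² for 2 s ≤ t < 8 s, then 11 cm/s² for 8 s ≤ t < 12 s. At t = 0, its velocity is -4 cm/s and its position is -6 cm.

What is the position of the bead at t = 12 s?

-502 cm

On each constant-a segment, Δv = aΔt and Δx = v₀Δt + ½aΔt²; chain segment to segment.
0–2 s: v starts -4 cm/s; Δx = -4·2 + ½·-11·2² = -30 cm; v ends -26 cm/s.
2–8 s: v starts -26 cm/s; Δx = -26·6 + ½·-7·6² = -282 cm; v ends -68 cm/s.
8–12 s: v starts -68 cm/s; Δx = -68·4 + ½·11·4² = -184 cm; v ends -24 cm/s.
x(12) = -6 + Σ Δx = -502 cm.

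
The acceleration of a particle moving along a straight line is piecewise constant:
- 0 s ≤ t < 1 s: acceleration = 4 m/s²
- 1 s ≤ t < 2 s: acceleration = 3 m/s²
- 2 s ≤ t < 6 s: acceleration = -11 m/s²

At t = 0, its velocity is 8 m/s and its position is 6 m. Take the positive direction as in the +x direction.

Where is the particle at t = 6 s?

On each constant-a segment, Δv = aΔt and Δx = v₀Δt + ½aΔt²; chain segment to segment.
0–1 s: v starts 8 m/s; Δx = 8·1 + ½·4·1² = 10 m; v ends 12 m/s.
1–2 s: v starts 12 m/s; Δx = 12·1 + ½·3·1² = 13.5 m; v ends 15 m/s.
2–6 s: v starts 15 m/s; Δx = 15·4 + ½·-11·4² = -28 m; v ends -29 m/s.
x(6) = 6 + Σ Δx = 1.5 m.

1.5 m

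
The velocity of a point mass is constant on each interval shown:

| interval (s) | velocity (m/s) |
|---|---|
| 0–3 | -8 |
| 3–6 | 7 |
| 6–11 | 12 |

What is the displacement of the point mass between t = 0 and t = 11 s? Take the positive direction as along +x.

57 m

Net displacement equals the area under the velocity-time graph (areas below the axis count negative).
0–3 s: -8 × 3 = -24 m
3–6 s: 7 × 3 = 21 m
6–11 s: 12 × 5 = 60 m
Net displacement = 57 m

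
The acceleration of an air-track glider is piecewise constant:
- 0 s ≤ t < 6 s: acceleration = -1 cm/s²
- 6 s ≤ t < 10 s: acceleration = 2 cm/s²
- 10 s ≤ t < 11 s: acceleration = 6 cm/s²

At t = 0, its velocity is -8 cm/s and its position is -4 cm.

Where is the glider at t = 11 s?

On each constant-a segment, Δv = aΔt and Δx = v₀Δt + ½aΔt²; chain segment to segment.
0–6 s: v starts -8 cm/s; Δx = -8·6 + ½·-1·6² = -66 cm; v ends -14 cm/s.
6–10 s: v starts -14 cm/s; Δx = -14·4 + ½·2·4² = -40 cm; v ends -6 cm/s.
10–11 s: v starts -6 cm/s; Δx = -6·1 + ½·6·1² = -3 cm; v ends 0 cm/s.
x(11) = -4 + Σ Δx = -113 cm.

-113 cm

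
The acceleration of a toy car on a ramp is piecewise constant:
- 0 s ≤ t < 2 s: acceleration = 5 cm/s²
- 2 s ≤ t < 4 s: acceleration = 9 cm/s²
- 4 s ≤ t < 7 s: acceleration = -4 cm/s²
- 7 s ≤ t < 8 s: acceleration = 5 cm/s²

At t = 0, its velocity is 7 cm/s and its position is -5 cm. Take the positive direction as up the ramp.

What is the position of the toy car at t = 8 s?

183.5 cm

On each constant-a segment, Δv = aΔt and Δx = v₀Δt + ½aΔt²; chain segment to segment.
0–2 s: v starts 7 cm/s; Δx = 7·2 + ½·5·2² = 24 cm; v ends 17 cm/s.
2–4 s: v starts 17 cm/s; Δx = 17·2 + ½·9·2² = 52 cm; v ends 35 cm/s.
4–7 s: v starts 35 cm/s; Δx = 35·3 + ½·-4·3² = 87 cm; v ends 23 cm/s.
7–8 s: v starts 23 cm/s; Δx = 23·1 + ½·5·1² = 25.5 cm; v ends 28 cm/s.
x(8) = -5 + Σ Δx = 183.5 cm.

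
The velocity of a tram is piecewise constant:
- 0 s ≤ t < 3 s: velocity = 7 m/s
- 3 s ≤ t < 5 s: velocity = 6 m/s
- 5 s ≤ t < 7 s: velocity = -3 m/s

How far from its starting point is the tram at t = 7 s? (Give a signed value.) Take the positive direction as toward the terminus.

27 m

Displacement is the signed area under the v-t curve.
0–3 s: 7 × 3 = 21 m
3–5 s: 6 × 2 = 12 m
5–7 s: -3 × 2 = -6 m
Net displacement = 27 m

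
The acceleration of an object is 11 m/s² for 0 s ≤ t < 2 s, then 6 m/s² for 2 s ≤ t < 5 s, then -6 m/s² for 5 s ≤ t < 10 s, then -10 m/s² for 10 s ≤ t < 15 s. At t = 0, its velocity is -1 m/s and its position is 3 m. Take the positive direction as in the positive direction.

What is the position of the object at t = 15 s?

153 m

On each constant-a segment, Δv = aΔt and Δx = v₀Δt + ½aΔt²; chain segment to segment.
0–2 s: v starts -1 m/s; Δx = -1·2 + ½·11·2² = 20 m; v ends 21 m/s.
2–5 s: v starts 21 m/s; Δx = 21·3 + ½·6·3² = 90 m; v ends 39 m/s.
5–10 s: v starts 39 m/s; Δx = 39·5 + ½·-6·5² = 120 m; v ends 9 m/s.
10–15 s: v starts 9 m/s; Δx = 9·5 + ½·-10·5² = -80 m; v ends -41 m/s.
x(15) = 3 + Σ Δx = 153 m.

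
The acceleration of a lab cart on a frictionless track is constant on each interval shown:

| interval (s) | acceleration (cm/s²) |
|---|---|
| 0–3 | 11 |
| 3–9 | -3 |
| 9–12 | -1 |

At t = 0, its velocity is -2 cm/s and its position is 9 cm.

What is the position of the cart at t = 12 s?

On each constant-a segment, Δv = aΔt and Δx = v₀Δt + ½aΔt²; chain segment to segment.
0–3 s: v starts -2 cm/s; Δx = -2·3 + ½·11·3² = 43.5 cm; v ends 31 cm/s.
3–9 s: v starts 31 cm/s; Δx = 31·6 + ½·-3·6² = 132 cm; v ends 13 cm/s.
9–12 s: v starts 13 cm/s; Δx = 13·3 + ½·-1·3² = 34.5 cm; v ends 10 cm/s.
x(12) = 9 + Σ Δx = 219 cm.

219 cm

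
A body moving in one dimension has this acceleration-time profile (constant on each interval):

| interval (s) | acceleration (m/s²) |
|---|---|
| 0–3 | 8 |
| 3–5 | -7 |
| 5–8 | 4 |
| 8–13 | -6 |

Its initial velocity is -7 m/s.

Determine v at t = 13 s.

-15 m/s

Δv equals the area under the a-t graph; then v = v₀ + Δv.
0–3 s: 8 × 3 = 24 m/s
3–5 s: -7 × 2 = -14 m/s
5–8 s: 4 × 3 = 12 m/s
8–13 s: -6 × 5 = -30 m/s
Δv = -8 m/s, so v(13) = -7 + (-8) = -15 m/s.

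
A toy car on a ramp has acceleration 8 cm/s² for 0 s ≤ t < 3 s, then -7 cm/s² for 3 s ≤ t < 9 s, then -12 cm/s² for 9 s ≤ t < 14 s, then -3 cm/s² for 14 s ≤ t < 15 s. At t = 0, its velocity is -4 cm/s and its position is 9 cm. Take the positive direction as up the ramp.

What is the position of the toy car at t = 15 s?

-316.5 cm

On each constant-a segment, Δv = aΔt and Δx = v₀Δt + ½aΔt²; chain segment to segment.
0–3 s: v starts -4 cm/s; Δx = -4·3 + ½·8·3² = 24 cm; v ends 20 cm/s.
3–9 s: v starts 20 cm/s; Δx = 20·6 + ½·-7·6² = -6 cm; v ends -22 cm/s.
9–14 s: v starts -22 cm/s; Δx = -22·5 + ½·-12·5² = -260 cm; v ends -82 cm/s.
14–15 s: v starts -82 cm/s; Δx = -82·1 + ½·-3·1² = -83.5 cm; v ends -85 cm/s.
x(15) = 9 + Σ Δx = -316.5 cm.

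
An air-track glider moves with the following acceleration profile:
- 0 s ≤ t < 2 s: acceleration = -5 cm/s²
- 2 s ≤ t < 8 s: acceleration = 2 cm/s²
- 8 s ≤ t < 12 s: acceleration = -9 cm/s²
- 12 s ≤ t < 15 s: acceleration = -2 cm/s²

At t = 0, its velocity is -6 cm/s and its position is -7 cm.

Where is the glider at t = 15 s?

On each constant-a segment, Δv = aΔt and Δx = v₀Δt + ½aΔt²; chain segment to segment.
0–2 s: v starts -6 cm/s; Δx = -6·2 + ½·-5·2² = -22 cm; v ends -16 cm/s.
2–8 s: v starts -16 cm/s; Δx = -16·6 + ½·2·6² = -60 cm; v ends -4 cm/s.
8–12 s: v starts -4 cm/s; Δx = -4·4 + ½·-9·4² = -88 cm; v ends -40 cm/s.
12–15 s: v starts -40 cm/s; Δx = -40·3 + ½·-2·3² = -129 cm; v ends -46 cm/s.
x(15) = -7 + Σ Δx = -306 cm.

-306 cm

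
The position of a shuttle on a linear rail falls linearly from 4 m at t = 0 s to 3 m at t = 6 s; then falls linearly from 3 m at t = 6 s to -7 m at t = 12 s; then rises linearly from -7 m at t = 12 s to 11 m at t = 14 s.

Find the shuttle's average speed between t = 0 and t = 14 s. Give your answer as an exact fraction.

29/14 m/s

Average speed = (total path length)/(elapsed time); on a piecewise-linear x-t graph the path length is Σ|Δx|.
0–6 s: |Δx| = |3 − 4| = 1 m
6–12 s: |Δx| = |-7 − 3| = 10 m
12–14 s: |Δx| = |11 − -7| = 18 m
Total path = 29 m; average speed = 29/14 = 29/14 m/s.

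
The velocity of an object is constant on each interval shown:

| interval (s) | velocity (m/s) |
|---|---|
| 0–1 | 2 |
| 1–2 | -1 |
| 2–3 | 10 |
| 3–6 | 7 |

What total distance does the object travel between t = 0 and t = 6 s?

Distance (not displacement) is the total path length: add the absolute areas under v-t.
0–1 s: |2| × 1 = 2 m
1–2 s: |-1| × 1 = 1 m
2–3 s: |10| × 1 = 10 m
3–6 s: |7| × 3 = 21 m
Total distance = 34 m

34 m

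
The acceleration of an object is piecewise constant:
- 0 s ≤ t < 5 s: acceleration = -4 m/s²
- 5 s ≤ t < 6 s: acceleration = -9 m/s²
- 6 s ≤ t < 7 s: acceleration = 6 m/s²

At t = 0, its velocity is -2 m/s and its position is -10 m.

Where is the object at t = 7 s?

-124.5 m

On each constant-a segment, Δv = aΔt and Δx = v₀Δt + ½aΔt²; chain segment to segment.
0–5 s: v starts -2 m/s; Δx = -2·5 + ½·-4·5² = -60 m; v ends -22 m/s.
5–6 s: v starts -22 m/s; Δx = -22·1 + ½·-9·1² = -26.5 m; v ends -31 m/s.
6–7 s: v starts -31 m/s; Δx = -31·1 + ½·6·1² = -28 m; v ends -25 m/s.
x(7) = -10 + Σ Δx = -124.5 m.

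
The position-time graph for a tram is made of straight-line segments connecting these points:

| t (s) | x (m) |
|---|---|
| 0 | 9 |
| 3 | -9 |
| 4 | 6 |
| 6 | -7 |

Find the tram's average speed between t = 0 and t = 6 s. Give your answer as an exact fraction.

Average speed = (total path length)/(elapsed time); on a piecewise-linear x-t graph the path length is Σ|Δx|.
0–3 s: |Δx| = |-9 − 9| = 18 m
3–4 s: |Δx| = |6 − -9| = 15 m
4–6 s: |Δx| = |-7 − 6| = 13 m
Total path = 46 m; average speed = 46/6 = 23/3 m/s.

23/3 m/s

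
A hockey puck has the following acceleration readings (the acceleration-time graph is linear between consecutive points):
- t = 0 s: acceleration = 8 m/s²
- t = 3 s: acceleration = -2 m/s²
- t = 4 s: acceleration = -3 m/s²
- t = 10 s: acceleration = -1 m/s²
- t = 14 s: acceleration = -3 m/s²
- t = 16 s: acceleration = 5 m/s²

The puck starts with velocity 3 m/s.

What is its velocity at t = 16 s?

-8.5 m/s

Δv equals the area under the a-t graph; then v = v₀ + Δv.
0–3 s: ½(8 + -2)(3) = 9 m/s
3–4 s: ½(-2 + -3)(1) = -2.5 m/s
4–10 s: ½(-3 + -1)(6) = -12 m/s
10–14 s: ½(-1 + -3)(4) = -8 m/s
14–16 s: ½(-3 + 5)(2) = 2 m/s
Δv = -11.5 m/s, so v(16) = 3 + (-11.5) = -8.5 m/s.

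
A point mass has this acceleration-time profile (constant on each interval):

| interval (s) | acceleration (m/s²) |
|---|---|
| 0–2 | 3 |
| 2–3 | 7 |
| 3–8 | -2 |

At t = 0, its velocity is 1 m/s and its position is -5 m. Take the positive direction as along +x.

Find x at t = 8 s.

58.5 m

On each constant-a segment, Δv = aΔt and Δx = v₀Δt + ½aΔt²; chain segment to segment.
0–2 s: v starts 1 m/s; Δx = 1·2 + ½·3·2² = 8 m; v ends 7 m/s.
2–3 s: v starts 7 m/s; Δx = 7·1 + ½·7·1² = 10.5 m; v ends 14 m/s.
3–8 s: v starts 14 m/s; Δx = 14·5 + ½·-2·5² = 45 m; v ends 4 m/s.
x(8) = -5 + Σ Δx = 58.5 m.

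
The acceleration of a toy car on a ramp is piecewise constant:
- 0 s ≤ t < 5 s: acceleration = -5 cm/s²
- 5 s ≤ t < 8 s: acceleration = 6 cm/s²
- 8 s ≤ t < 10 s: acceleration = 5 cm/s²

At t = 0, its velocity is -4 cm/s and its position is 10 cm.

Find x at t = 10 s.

-144.5 cm

On each constant-a segment, Δv = aΔt and Δx = v₀Δt + ½aΔt²; chain segment to segment.
0–5 s: v starts -4 cm/s; Δx = -4·5 + ½·-5·5² = -82.5 cm; v ends -29 cm/s.
5–8 s: v starts -29 cm/s; Δx = -29·3 + ½·6·3² = -60 cm; v ends -11 cm/s.
8–10 s: v starts -11 cm/s; Δx = -11·2 + ½·5·2² = -12 cm; v ends -1 cm/s.
x(10) = 10 + Σ Δx = -144.5 cm.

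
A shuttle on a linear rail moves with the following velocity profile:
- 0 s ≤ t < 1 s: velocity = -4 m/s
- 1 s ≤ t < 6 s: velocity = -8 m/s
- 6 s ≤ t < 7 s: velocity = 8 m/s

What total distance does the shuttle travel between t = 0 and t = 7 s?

Distance (not displacement) is the total path length: add the absolute areas under v-t.
0–1 s: |-4| × 1 = 4 m
1–6 s: |-8| × 5 = 40 m
6–7 s: |8| × 1 = 8 m
Total distance = 52 m

52 m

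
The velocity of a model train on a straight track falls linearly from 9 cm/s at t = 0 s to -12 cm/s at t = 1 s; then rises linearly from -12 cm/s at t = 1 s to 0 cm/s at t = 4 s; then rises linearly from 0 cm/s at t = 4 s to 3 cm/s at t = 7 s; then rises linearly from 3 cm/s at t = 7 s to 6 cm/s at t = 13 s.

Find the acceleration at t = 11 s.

Acceleration is the slope of the v-t graph on 7–13 s: (6 − 3)/(13 − 7) = 0.5 cm/s².

0.5 cm/s²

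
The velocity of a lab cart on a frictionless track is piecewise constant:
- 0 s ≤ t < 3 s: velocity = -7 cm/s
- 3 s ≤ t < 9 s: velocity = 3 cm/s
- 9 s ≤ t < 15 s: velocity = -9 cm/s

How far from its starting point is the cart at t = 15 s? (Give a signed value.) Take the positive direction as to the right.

Net displacement equals the area under the velocity-time graph (areas below the axis count negative).
0–3 s: -7 × 3 = -21 cm
3–9 s: 3 × 6 = 18 cm
9–15 s: -9 × 6 = -54 cm
Net displacement = -57 cm

-57 cm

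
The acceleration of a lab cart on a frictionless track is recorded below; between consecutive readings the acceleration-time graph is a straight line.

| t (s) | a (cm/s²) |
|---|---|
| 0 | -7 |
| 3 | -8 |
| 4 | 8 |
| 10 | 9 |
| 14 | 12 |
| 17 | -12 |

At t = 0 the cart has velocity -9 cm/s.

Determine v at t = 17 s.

61.5 cm/s

Δv equals the area under the a-t graph; then v = v₀ + Δv.
0–3 s: ½(-7 + -8)(3) = -22.5 cm/s
3–4 s: ½(-8 + 8)(1) = 0 cm/s
4–10 s: ½(8 + 9)(6) = 51 cm/s
10–14 s: ½(9 + 12)(4) = 42 cm/s
14–17 s: ½(12 + -12)(3) = 0 cm/s
Δv = 70.5 cm/s, so v(17) = -9 + (70.5) = 61.5 cm/s.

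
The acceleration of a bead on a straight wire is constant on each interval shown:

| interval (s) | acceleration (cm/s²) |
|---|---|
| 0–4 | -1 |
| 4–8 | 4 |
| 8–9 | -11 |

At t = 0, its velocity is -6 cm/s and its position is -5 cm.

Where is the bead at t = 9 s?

On each constant-a segment, Δv = aΔt and Δx = v₀Δt + ½aΔt²; chain segment to segment.
0–4 s: v starts -6 cm/s; Δx = -6·4 + ½·-1·4² = -32 cm; v ends -10 cm/s.
4–8 s: v starts -10 cm/s; Δx = -10·4 + ½·4·4² = -8 cm; v ends 6 cm/s.
8–9 s: v starts 6 cm/s; Δx = 6·1 + ½·-11·1² = 0.5 cm; v ends -5 cm/s.
x(9) = -5 + Σ Δx = -44.5 cm.

-44.5 cm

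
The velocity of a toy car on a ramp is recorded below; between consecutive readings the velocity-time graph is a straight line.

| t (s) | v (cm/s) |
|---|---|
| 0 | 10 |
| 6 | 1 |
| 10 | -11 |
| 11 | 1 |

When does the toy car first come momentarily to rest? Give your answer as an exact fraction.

t = 19/3 s

v changes sign on 6–10 s (from 1 to -11); the graph is linear there, so v = 0 at t = 6 + (-1)·(10 − 6)/(-11 − 1) = 19/3 s.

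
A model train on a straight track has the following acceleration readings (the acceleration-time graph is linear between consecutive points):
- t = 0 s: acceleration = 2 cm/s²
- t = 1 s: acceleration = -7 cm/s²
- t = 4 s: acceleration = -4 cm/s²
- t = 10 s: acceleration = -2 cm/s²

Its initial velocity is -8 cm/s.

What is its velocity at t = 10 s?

-45 cm/s

Δv equals the area under the a-t graph; then v = v₀ + Δv.
0–1 s: ½(2 + -7)(1) = -2.5 cm/s
1–4 s: ½(-7 + -4)(3) = -16.5 cm/s
4–10 s: ½(-4 + -2)(6) = -18 cm/s
Δv = -37 cm/s, so v(10) = -8 + (-37) = -45 cm/s.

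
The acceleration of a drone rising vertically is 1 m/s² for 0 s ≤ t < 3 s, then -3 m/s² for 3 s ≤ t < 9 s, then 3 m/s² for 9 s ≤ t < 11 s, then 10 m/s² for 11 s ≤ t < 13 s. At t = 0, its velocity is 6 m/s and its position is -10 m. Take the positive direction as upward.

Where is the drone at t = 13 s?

14.5 m

On each constant-a segment, Δv = aΔt and Δx = v₀Δt + ½aΔt²; chain segment to segment.
0–3 s: v starts 6 m/s; Δx = 6·3 + ½·1·3² = 22.5 m; v ends 9 m/s.
3–9 s: v starts 9 m/s; Δx = 9·6 + ½·-3·6² = 0 m; v ends -9 m/s.
9–11 s: v starts -9 m/s; Δx = -9·2 + ½·3·2² = -12 m; v ends -3 m/s.
11–13 s: v starts -3 m/s; Δx = -3·2 + ½·10·2² = 14 m; v ends 17 m/s.
x(13) = -10 + Σ Δx = 14.5 m.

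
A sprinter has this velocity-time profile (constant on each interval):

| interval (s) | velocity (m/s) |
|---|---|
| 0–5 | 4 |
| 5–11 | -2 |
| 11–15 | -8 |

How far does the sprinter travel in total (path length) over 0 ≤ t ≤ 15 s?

Total distance travelled is ∫|v| dt — sum the magnitudes of each area piece.
0–5 s: |4| × 5 = 20 m
5–11 s: |-2| × 6 = 12 m
11–15 s: |-8| × 4 = 32 m
Total distance = 64 m

64 m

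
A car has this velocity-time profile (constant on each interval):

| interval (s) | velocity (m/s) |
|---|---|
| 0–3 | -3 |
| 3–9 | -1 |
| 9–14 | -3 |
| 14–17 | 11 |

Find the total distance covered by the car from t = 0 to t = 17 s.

63 m

Total distance travelled is ∫|v| dt — sum the magnitudes of each area piece.
0–3 s: |-3| × 3 = 9 m
3–9 s: |-1| × 6 = 6 m
9–14 s: |-3| × 5 = 15 m
14–17 s: |11| × 3 = 33 m
Total distance = 63 m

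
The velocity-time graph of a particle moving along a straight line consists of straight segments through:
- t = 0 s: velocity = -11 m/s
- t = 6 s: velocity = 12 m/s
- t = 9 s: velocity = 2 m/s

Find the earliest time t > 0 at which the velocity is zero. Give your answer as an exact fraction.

v changes sign on 0–6 s (from -11 to 12); the graph is linear there, so v = 0 at t = 0 + (11)·(6 − 0)/(12 − -11) = 66/23 s.

t = 66/23 s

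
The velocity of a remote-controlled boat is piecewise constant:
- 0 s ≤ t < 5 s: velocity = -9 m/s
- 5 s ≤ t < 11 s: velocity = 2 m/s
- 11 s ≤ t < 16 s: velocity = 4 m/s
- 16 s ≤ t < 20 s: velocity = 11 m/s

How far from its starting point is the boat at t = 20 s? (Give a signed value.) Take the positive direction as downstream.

31 m

Displacement is the signed area under the v-t curve.
0–5 s: -9 × 5 = -45 m
5–11 s: 2 × 6 = 12 m
11–16 s: 4 × 5 = 20 m
16–20 s: 11 × 4 = 44 m
Net displacement = 31 m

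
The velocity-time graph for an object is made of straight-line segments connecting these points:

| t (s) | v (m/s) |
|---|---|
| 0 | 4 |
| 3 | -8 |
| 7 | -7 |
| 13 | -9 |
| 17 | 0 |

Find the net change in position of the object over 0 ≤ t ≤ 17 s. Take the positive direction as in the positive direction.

-102 m

Displacement is the signed area under the v-t curve.
0–3 s: ½(4 + -8)(3) = -6 m
3–7 s: ½(-8 + -7)(4) = -30 m
7–13 s: ½(-7 + -9)(6) = -48 m
13–17 s: ½(-9 + 0)(4) = -18 m
Net displacement = -102 m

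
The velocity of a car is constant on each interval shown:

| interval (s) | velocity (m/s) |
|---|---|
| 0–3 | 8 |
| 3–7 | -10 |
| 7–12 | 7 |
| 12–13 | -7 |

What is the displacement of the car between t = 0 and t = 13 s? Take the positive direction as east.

12 m

Displacement is the signed area under the v-t curve.
0–3 s: 8 × 3 = 24 m
3–7 s: -10 × 4 = -40 m
7–12 s: 7 × 5 = 35 m
12–13 s: -7 × 1 = -7 m
Net displacement = 12 m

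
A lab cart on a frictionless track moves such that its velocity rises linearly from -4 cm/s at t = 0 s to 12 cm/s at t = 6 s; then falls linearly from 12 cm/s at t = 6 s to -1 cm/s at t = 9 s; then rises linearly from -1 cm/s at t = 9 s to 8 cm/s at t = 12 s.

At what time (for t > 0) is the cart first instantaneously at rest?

t = 1.5 s

v changes sign on 0–6 s (from -4 to 12); the graph is linear there, so v = 0 at t = 0 + (4)·(6 − 0)/(12 − -4) = 1.5 s.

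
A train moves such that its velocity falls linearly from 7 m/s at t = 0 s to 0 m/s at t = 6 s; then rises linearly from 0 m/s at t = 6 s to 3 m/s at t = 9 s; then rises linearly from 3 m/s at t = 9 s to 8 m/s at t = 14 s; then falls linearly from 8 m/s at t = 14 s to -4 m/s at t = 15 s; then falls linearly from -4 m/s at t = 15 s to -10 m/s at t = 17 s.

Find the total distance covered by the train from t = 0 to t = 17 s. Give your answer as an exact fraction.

211/3 m

Distance (not displacement) is the total path length: add the absolute areas under v-t.
0–6 s: |½(7 + 0)(6)| = 21 m
6–9 s: |½(0 + 3)(3)| = 4.5 m
9–14 s: |½(3 + 8)(5)| = 27.5 m
14–15 s: v = 0 at t = 44/3 s; triangle areas 8/3 + 2/3 = 10/3 m
15–17 s: |½(-4 + -10)(2)| = 14 m
Total distance = 211/3 m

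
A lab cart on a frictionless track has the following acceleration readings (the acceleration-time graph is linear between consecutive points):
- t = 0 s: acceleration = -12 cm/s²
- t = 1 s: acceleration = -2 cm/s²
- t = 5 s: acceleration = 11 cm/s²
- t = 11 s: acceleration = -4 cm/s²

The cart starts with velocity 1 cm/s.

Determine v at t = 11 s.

Δv equals the area under the a-t graph; then v = v₀ + Δv.
0–1 s: ½(-12 + -2)(1) = -7 cm/s
1–5 s: ½(-2 + 11)(4) = 18 cm/s
5–11 s: ½(11 + -4)(6) = 21 cm/s
Δv = 32 cm/s, so v(11) = 1 + (32) = 33 cm/s.

33 cm/s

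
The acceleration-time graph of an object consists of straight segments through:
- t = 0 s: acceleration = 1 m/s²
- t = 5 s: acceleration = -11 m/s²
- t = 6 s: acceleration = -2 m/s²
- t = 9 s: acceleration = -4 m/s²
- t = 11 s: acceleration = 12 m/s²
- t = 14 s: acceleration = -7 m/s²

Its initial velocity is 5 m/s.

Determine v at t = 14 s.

-20 m/s

Δv equals the area under the a-t graph; then v = v₀ + Δv.
0–5 s: ½(1 + -11)(5) = -25 m/s
5–6 s: ½(-11 + -2)(1) = -6.5 m/s
6–9 s: ½(-2 + -4)(3) = -9 m/s
9–11 s: ½(-4 + 12)(2) = 8 m/s
11–14 s: ½(12 + -7)(3) = 7.5 m/s
Δv = -25 m/s, so v(14) = 5 + (-25) = -20 m/s.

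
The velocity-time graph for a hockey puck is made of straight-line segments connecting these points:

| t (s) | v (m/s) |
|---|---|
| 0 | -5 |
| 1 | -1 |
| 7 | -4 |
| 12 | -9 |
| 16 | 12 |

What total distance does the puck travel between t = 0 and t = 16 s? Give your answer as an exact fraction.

Distance (not displacement) is the total path length: add the absolute areas under v-t.
0–1 s: |½(-5 + -1)(1)| = 3 m
1–7 s: |½(-1 + -4)(6)| = 15 m
7–12 s: |½(-4 + -9)(5)| = 32.5 m
12–16 s: v = 0 at t = 96/7 s; triangle areas 54/7 + 96/7 = 150/7 m
Total distance = 1007/14 m

1007/14 m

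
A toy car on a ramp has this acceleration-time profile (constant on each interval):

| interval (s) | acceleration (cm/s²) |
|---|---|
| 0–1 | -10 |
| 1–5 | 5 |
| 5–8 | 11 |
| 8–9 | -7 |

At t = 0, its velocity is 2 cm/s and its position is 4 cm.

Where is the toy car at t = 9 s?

On each constant-a segment, Δv = aΔt and Δx = v₀Δt + ½aΔt²; chain segment to segment.
0–1 s: v starts 2 cm/s; Δx = 2·1 + ½·-10·1² = -3 cm; v ends -8 cm/s.
1–5 s: v starts -8 cm/s; Δx = -8·4 + ½·5·4² = 8 cm; v ends 12 cm/s.
5–8 s: v starts 12 cm/s; Δx = 12·3 + ½·11·3² = 85.5 cm; v ends 45 cm/s.
8–9 s: v starts 45 cm/s; Δx = 45·1 + ½·-7·1² = 41.5 cm; v ends 38 cm/s.
x(9) = 4 + Σ Δx = 136 cm.

136 cm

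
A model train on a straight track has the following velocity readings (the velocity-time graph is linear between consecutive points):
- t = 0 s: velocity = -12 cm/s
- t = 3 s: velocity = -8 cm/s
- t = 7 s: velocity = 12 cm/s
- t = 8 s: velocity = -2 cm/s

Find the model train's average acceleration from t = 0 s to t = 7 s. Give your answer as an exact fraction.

Average acceleration = Δv/Δt = (12 − -12)/(7 − 0) = 24/7 cm/s².

24/7 cm/s²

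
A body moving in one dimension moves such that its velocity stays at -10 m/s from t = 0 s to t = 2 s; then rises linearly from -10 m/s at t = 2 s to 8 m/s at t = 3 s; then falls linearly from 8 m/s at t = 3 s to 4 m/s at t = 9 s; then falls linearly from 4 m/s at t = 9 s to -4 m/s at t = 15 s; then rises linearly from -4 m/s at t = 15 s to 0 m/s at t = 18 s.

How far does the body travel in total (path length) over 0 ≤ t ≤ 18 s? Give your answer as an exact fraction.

707/9 m

Total distance travelled is ∫|v| dt — sum the magnitudes of each area piece.
0–2 s: |-10| × 2 = 20 m
2–3 s: v = 0 at t = 23/9 s; triangle areas 25/9 + 16/9 = 41/9 m
3–9 s: |½(8 + 4)(6)| = 36 m
9–15 s: v = 0 at t = 12 s; triangle areas 6 + 6 = 12 m
15–18 s: |½(-4 + 0)(3)| = 6 m
Total distance = 707/9 m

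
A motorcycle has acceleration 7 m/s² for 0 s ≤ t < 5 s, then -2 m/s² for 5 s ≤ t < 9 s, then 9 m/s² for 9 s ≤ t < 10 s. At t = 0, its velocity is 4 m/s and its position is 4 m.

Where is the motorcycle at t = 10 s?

287 m

On each constant-a segment, Δv = aΔt and Δx = v₀Δt + ½aΔt²; chain segment to segment.
0–5 s: v starts 4 m/s; Δx = 4·5 + ½·7·5² = 107.5 m; v ends 39 m/s.
5–9 s: v starts 39 m/s; Δx = 39·4 + ½·-2·4² = 140 m; v ends 31 m/s.
9–10 s: v starts 31 m/s; Δx = 31·1 + ½·9·1² = 35.5 m; v ends 40 m/s.
x(10) = 4 + Σ Δx = 287 m.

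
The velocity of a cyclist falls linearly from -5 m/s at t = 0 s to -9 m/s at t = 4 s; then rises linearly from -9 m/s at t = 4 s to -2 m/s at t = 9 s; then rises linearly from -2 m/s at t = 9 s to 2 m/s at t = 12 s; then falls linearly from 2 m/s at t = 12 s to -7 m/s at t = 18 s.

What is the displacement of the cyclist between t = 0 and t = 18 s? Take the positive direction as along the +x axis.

-70.5 m

Net displacement equals the area under the velocity-time graph (areas below the axis count negative).
0–4 s: ½(-5 + -9)(4) = -28 m
4–9 s: ½(-9 + -2)(5) = -27.5 m
9–12 s: ½(-2 + 2)(3) = 0 m
12–18 s: ½(2 + -7)(6) = -15 m
Net displacement = -70.5 m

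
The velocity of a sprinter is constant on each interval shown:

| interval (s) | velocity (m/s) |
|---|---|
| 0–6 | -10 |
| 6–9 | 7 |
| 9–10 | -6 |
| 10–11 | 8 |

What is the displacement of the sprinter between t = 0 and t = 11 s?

-37 m

Net displacement equals the area under the velocity-time graph (areas below the axis count negative).
0–6 s: -10 × 6 = -60 m
6–9 s: 7 × 3 = 21 m
9–10 s: -6 × 1 = -6 m
10–11 s: 8 × 1 = 8 m
Net displacement = -37 m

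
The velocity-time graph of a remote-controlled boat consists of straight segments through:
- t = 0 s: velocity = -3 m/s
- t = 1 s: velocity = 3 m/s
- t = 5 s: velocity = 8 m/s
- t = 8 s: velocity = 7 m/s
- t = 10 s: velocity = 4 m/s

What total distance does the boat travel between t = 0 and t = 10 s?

Distance (not displacement) is the total path length: add the absolute areas under v-t.
0–1 s: v = 0 at t = 0.5 s; triangle areas 0.75 + 0.75 = 1.5 m
1–5 s: |½(3 + 8)(4)| = 22 m
5–8 s: |½(8 + 7)(3)| = 22.5 m
8–10 s: |½(7 + 4)(2)| = 11 m
Total distance = 57 m

57 m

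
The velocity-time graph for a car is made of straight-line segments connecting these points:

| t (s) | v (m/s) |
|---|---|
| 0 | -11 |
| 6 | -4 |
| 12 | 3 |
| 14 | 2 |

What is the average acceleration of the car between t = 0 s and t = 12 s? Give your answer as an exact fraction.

7/6 m/s²

Average acceleration = Δv/Δt = (3 − -11)/(12 − 0) = 7/6 m/s².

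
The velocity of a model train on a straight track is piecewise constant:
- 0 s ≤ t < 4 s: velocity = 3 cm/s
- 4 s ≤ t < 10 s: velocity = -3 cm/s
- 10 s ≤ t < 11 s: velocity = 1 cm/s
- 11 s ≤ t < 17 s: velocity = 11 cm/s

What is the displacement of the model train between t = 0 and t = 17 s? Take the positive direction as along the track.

Net displacement equals the area under the velocity-time graph (areas below the axis count negative).
0–4 s: 3 × 4 = 12 cm
4–10 s: -3 × 6 = -18 cm
10–11 s: 1 × 1 = 1 cm
11–17 s: 11 × 6 = 66 cm
Net displacement = 61 cm

61 cm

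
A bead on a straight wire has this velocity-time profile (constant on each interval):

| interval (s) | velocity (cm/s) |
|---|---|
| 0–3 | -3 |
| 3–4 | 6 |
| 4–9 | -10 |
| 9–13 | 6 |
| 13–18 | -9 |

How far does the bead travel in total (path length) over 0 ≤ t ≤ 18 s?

134 cm

Distance (not displacement) is the total path length: add the absolute areas under v-t.
0–3 s: |-3| × 3 = 9 cm
3–4 s: |6| × 1 = 6 cm
4–9 s: |-10| × 5 = 50 cm
9–13 s: |6| × 4 = 24 cm
13–18 s: |-9| × 5 = 45 cm
Total distance = 134 cm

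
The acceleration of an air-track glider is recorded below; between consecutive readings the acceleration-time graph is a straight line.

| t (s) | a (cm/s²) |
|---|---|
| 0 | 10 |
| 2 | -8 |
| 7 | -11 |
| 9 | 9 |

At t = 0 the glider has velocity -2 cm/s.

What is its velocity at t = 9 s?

-49.5 cm/s

Δv equals the area under the a-t graph; then v = v₀ + Δv.
0–2 s: ½(10 + -8)(2) = 2 cm/s
2–7 s: ½(-8 + -11)(5) = -47.5 cm/s
7–9 s: ½(-11 + 9)(2) = -2 cm/s
Δv = -47.5 cm/s, so v(9) = -2 + (-47.5) = -49.5 cm/s.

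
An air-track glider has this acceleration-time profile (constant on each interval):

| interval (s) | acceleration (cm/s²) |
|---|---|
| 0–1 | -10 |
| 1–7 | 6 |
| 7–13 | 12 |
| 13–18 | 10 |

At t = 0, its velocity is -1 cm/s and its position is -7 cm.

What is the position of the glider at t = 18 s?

1005 cm

On each constant-a segment, Δv = aΔt and Δx = v₀Δt + ½aΔt²; chain segment to segment.
0–1 s: v starts -1 cm/s; Δx = -1·1 + ½·-10·1² = -6 cm; v ends -11 cm/s.
1–7 s: v starts -11 cm/s; Δx = -11·6 + ½·6·6² = 42 cm; v ends 25 cm/s.
7–13 s: v starts 25 cm/s; Δx = 25·6 + ½·12·6² = 366 cm; v ends 97 cm/s.
13–18 s: v starts 97 cm/s; Δx = 97·5 + ½·10·5² = 610 cm; v ends 147 cm/s.
x(18) = -7 + Σ Δx = 1005 cm.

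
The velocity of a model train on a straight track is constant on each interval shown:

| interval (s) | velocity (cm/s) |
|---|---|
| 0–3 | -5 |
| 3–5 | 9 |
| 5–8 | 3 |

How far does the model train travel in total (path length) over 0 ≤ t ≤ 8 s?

Distance (not displacement) is the total path length: add the absolute areas under v-t.
0–3 s: |-5| × 3 = 15 cm
3–5 s: |9| × 2 = 18 cm
5–8 s: |3| × 3 = 9 cm
Total distance = 42 cm

42 cm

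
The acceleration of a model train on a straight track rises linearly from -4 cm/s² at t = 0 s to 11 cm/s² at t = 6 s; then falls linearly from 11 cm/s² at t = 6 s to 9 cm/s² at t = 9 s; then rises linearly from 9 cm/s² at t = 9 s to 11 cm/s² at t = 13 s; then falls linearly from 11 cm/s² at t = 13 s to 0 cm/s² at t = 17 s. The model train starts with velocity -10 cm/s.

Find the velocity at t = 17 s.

Δv equals the area under the a-t graph; then v = v₀ + Δv.
0–6 s: ½(-4 + 11)(6) = 21 cm/s
6–9 s: ½(11 + 9)(3) = 30 cm/s
9–13 s: ½(9 + 11)(4) = 40 cm/s
13–17 s: ½(11 + 0)(4) = 22 cm/s
Δv = 113 cm/s, so v(17) = -10 + (113) = 103 cm/s.

103 cm/s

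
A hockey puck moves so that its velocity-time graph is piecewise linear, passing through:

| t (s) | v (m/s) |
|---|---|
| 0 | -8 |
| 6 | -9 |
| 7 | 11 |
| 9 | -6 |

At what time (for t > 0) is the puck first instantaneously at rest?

v changes sign on 6–7 s (from -9 to 11); the graph is linear there, so v = 0 at t = 6 + (9)·(7 − 6)/(11 − -9) = 6.45 s.

t = 6.45 s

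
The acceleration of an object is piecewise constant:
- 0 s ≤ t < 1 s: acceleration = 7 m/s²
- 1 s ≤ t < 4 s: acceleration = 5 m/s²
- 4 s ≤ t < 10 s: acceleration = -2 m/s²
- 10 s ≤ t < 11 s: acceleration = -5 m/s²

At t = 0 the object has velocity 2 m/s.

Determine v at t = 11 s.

7 m/s

Δv equals the area under the a-t graph; then v = v₀ + Δv.
0–1 s: 7 × 1 = 7 m/s
1–4 s: 5 × 3 = 15 m/s
4–10 s: -2 × 6 = -12 m/s
10–11 s: -5 × 1 = -5 m/s
Δv = 5 m/s, so v(11) = 2 + (5) = 7 m/s.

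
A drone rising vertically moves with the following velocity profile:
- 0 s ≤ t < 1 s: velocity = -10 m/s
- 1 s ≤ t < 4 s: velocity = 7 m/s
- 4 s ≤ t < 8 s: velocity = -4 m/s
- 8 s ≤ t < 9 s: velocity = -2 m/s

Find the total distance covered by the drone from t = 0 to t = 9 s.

Distance (not displacement) is the total path length: add the absolute areas under v-t.
0–1 s: |-10| × 1 = 10 m
1–4 s: |7| × 3 = 21 m
4–8 s: |-4| × 4 = 16 m
8–9 s: |-2| × 1 = 2 m
Total distance = 49 m

49 m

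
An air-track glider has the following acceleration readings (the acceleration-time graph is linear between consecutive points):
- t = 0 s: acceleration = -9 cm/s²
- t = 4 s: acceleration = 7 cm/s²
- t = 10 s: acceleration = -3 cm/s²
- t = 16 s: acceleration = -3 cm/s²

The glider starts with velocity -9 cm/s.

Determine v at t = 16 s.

-19 cm/s

Δv equals the area under the a-t graph; then v = v₀ + Δv.
0–4 s: ½(-9 + 7)(4) = -4 cm/s
4–10 s: ½(7 + -3)(6) = 12 cm/s
10–16 s: -3 × 6 = -18 cm/s
Δv = -10 cm/s, so v(16) = -9 + (-10) = -19 cm/s.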